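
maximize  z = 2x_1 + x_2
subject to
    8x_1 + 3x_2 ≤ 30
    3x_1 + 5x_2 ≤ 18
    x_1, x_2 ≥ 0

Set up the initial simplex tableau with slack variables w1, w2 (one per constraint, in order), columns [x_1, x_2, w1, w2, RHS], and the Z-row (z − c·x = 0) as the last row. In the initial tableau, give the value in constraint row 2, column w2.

Slack w2 belongs to constraint 2; its column is the unit vector e_2, so the entry in row 2 is 1.

1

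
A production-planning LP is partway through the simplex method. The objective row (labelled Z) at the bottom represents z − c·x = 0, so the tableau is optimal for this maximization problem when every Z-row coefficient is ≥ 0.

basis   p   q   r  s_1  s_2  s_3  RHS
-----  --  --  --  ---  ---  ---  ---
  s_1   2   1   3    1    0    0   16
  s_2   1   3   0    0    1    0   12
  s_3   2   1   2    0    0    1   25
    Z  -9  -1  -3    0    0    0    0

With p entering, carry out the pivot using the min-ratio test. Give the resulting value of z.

72

Ratio test on column p — row 1: 16/2 = 8; row 2: 12/1 = 12; row 3: 25/2 = 25/2. Minimum is 8 at row 1 (s_1 leaves); pivot element 2.
Pivot on row 1; the Z-row RHS becomes 0 − (-9)·8 = 72.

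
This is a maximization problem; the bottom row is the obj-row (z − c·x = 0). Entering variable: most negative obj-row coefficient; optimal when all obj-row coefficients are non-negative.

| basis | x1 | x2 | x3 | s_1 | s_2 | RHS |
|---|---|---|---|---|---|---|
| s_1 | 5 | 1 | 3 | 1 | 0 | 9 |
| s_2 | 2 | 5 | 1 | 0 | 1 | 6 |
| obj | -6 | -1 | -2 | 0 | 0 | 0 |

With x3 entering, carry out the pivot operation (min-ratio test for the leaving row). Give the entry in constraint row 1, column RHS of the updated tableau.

Ratio test on column x3 — row 1: 9/3 = 3; row 2: 6/1 = 6. Minimum is 3 at row 1 (s_1 leaves); pivot element 3.
Divide row 1 by 3; eliminate column x3 from the other rows.
In the new row 1, the RHS entry is the old entry divided by the pivot: 9/3 = 3.

3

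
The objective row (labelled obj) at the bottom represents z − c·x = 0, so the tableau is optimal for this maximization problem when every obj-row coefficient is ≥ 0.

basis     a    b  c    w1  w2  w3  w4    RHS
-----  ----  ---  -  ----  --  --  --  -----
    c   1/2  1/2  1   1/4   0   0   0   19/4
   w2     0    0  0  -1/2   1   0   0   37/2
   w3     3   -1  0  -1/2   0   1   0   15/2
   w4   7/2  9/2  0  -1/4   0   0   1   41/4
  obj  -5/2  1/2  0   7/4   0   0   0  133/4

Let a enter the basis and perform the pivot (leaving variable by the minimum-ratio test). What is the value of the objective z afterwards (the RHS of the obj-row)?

Ratio test on column a — row 1: (19/4)/(1/2) = 19/2; row 2: entry 0 ≤ 0; row 3: (15/2)/3 = 5/2; row 4: (41/4)/(7/2) = 41/14. Minimum is 5/2 at row 3 (w3 leaves); pivot element 3.
Pivot on row 3; the obj-row RHS becomes 133/4 − (-5/2)·(5/2) = 79/2.

79/2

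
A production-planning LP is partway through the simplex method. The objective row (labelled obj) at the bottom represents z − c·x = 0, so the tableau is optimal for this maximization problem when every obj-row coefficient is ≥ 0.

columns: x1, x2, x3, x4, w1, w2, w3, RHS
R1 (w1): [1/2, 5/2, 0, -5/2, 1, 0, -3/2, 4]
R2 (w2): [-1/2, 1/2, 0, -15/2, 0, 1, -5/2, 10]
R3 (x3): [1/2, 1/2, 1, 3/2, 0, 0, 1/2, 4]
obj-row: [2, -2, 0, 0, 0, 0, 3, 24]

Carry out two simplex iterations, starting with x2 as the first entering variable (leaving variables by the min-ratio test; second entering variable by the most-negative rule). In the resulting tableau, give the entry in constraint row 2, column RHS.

102/5

Ratio test on column x2 — row 1: 4/(5/2) = 8/5; row 2: 10/(1/2) = 20; row 3: 4/(1/2) = 8. Minimum is 8/5 at row 1 (w1 leaves); pivot element 5/2.
Divide row 1 by 5/2; eliminate column x2 from the other rows.
Second iteration: most negative obj-row entry is -2 in column x4, so x4 enters.
Ratio test on column x4 — row 1: entry -1 ≤ 0; row 2: entry -7 ≤ 0; row 3: (16/5)/2 = 8/5. Minimum is 8/5 at row 3 (x3 leaves); pivot element 2.
Divide row 3 by 2; eliminate column x4 from the other rows.
After both pivots, the entry at constraint row 2, column RHS is 102/5.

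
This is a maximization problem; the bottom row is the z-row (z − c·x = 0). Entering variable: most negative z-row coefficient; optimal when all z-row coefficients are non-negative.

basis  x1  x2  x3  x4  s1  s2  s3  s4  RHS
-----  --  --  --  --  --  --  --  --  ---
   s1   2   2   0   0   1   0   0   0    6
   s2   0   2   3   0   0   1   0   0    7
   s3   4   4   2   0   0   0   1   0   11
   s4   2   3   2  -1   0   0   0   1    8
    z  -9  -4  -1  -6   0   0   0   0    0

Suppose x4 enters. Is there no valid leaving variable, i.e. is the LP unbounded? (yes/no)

Every constraint-row entry in column x4 is ≤ 0, so increasing x4 is unbounded.

yes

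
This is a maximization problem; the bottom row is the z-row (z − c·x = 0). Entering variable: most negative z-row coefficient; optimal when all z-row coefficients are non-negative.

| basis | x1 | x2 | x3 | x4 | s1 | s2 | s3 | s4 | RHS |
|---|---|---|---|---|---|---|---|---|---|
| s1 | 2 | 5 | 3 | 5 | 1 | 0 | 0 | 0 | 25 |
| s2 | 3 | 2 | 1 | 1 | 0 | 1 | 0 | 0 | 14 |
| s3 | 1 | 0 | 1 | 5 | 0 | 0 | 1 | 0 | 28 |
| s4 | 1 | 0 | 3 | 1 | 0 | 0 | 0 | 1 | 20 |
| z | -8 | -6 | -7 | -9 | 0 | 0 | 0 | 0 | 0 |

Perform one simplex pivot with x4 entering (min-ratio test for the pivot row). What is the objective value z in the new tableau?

Ratio test on column x4 — row 1: 25/5 = 5; row 2: 14/1 = 14; row 3: 28/5 = 28/5; row 4: 20/1 = 20. Minimum is 5 at row 1 (s1 leaves); pivot element 5.
Pivot on row 1; the z-row RHS becomes 0 − (-9)·5 = 45.

45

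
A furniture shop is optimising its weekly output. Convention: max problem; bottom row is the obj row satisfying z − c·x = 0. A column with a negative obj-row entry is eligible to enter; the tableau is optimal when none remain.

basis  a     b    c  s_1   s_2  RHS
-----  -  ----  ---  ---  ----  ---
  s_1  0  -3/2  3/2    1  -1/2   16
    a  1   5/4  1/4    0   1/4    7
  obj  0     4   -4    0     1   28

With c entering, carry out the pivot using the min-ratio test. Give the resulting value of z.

212/3

Ratio test on column c — row 1: 16/(3/2) = 32/3; row 2: 7/(1/4) = 28. Minimum is 32/3 at row 1 (s_1 leaves); pivot element 3/2.
Pivot on row 1; the obj-row RHS becomes 28 − (-4)·(32/3) = 212/3.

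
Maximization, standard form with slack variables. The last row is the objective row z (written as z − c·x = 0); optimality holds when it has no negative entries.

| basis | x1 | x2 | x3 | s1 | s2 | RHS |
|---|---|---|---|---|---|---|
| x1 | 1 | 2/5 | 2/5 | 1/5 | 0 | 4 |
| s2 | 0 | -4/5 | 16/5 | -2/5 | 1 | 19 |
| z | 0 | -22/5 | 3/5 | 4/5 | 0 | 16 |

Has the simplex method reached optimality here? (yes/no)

no

The z-row has a negative entry -22/5 in column x2, so it is not optimal.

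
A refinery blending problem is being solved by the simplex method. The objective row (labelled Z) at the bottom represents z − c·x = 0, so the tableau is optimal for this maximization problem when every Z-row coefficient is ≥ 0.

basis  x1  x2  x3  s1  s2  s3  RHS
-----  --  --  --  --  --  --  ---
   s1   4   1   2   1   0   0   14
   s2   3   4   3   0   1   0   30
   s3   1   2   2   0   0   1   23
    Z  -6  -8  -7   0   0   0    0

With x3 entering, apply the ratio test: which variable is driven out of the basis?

s1

Column x3 entries and ratios — s1: 14/2 = 7; s2: 30/3 = 10; s3: 23/2 = 23/2.
Smallest ratio is 7 in the row of s1, so s1 leaves.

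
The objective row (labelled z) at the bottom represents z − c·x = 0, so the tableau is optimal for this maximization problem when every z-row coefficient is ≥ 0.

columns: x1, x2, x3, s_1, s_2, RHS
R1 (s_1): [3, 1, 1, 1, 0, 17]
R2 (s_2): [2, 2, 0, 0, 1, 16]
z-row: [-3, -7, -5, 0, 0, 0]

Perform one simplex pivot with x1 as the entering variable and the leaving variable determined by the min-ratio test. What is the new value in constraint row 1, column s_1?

Ratio test on column x1 — row 1: 17/3 = 17/3; row 2: 16/2 = 8. Minimum is 17/3 at row 1 (s_1 leaves); pivot element 3.
Divide row 1 by 3; eliminate column x1 from the other rows.
In the new row 1, the s_1 entry is the old entry divided by the pivot: 1/3 = 1/3.

1/3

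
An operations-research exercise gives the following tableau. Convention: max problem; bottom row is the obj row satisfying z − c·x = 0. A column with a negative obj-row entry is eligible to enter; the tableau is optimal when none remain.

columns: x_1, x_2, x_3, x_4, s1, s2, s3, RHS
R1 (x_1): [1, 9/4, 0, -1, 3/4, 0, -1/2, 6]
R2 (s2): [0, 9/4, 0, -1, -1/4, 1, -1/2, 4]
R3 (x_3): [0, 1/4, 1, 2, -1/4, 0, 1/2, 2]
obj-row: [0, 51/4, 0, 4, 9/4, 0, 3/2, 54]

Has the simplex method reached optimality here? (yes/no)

yes

Every obj-row coefficient is ≥ 0, so the tableau is optimal.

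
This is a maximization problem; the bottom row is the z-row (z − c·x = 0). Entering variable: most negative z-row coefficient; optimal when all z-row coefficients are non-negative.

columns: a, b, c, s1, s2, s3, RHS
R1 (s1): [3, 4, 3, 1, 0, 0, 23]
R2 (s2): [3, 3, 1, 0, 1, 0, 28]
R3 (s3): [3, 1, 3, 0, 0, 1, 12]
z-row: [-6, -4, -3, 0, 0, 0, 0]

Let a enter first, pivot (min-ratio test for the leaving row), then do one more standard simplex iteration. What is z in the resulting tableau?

Ratio test on column a — row 1: 23/3 = 23/3; row 2: 28/3 = 28/3; row 3: 12/3 = 4. Minimum is 4 at row 3 (s3 leaves); pivot element 3.
Pivot on row 3; the z-row RHS becomes 0 − (-6)·4 = 24.
Next entering variable (most negative z-row entry -2): b.
Ratio test on column b — row 1: 11/3 = 11/3; row 2: 16/2 = 8; row 3: 4/(1/3) = 12. Minimum is 11/3 at row 1 (s1 leaves); pivot element 3.
After the second pivot the z-row RHS is 24 − (-2)·(11/3) = 94/3.

94/3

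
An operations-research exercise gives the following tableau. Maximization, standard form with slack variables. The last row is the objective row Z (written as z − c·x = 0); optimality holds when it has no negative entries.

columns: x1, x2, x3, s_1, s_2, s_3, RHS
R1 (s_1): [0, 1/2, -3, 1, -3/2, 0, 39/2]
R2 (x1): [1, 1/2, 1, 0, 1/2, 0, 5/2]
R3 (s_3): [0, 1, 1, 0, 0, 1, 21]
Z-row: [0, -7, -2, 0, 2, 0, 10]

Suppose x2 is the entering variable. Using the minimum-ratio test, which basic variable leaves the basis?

Column x2 entries and ratios — s_1: (39/2)/(1/2) = 39; x1: (5/2)/(1/2) = 5; s_3: 21/1 = 21.
Smallest ratio is 5 in the row of x1, so x1 leaves.

x1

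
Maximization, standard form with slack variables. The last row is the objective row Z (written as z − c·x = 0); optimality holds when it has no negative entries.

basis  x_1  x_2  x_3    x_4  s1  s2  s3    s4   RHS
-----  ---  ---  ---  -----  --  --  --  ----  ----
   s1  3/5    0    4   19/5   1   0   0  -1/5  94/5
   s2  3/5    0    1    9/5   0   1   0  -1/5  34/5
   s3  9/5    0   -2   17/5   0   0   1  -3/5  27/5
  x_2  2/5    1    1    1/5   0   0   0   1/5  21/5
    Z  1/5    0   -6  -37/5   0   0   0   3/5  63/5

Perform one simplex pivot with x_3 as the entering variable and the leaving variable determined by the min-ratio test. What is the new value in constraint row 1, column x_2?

-4

Ratio test on column x_3 — row 1: (94/5)/4 = 47/10; row 2: (34/5)/1 = 34/5; row 3: entry -2 ≤ 0; row 4: (21/5)/1 = 21/5. Minimum is 21/5 at row 4 (x_2 leaves); pivot element 1.
Divide row 4 by 1; eliminate column x_3 from the other rows.
Row 1 update in column x_2: 0 − 4·1 = -4.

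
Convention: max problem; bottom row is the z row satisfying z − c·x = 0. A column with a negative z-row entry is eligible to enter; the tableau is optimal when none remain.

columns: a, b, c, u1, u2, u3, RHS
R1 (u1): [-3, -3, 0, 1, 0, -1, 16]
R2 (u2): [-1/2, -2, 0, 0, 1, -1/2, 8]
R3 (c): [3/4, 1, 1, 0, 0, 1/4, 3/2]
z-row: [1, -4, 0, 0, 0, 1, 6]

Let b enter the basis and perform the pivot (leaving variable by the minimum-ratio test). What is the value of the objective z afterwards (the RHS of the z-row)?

12

Ratio test on column b — row 1: entry -3 ≤ 0; row 2: entry -2 ≤ 0; row 3: (3/2)/1 = 3/2. Minimum is 3/2 at row 3 (c leaves); pivot element 1.
Pivot on row 3; the z-row RHS becomes 6 − (-4)·(3/2) = 12.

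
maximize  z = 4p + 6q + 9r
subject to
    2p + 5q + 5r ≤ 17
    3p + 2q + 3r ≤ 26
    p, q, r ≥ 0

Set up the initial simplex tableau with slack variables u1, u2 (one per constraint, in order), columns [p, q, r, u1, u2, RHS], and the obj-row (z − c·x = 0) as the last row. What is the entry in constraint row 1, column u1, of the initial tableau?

Slack u1 belongs to constraint 1; its column is the unit vector e_1, so the entry in row 1 is 1.

1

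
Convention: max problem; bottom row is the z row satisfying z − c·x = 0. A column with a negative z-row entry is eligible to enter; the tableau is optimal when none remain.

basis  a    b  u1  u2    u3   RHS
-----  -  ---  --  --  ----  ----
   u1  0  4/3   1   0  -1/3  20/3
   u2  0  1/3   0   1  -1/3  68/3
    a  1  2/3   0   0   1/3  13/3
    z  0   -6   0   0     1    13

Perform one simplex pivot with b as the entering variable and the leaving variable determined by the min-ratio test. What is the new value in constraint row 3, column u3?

1/2

Ratio test on column b — row 1: (20/3)/(4/3) = 5; row 2: (68/3)/(1/3) = 68; row 3: (13/3)/(2/3) = 13/2. Minimum is 5 at row 1 (u1 leaves); pivot element 4/3.
Divide row 1 by 4/3; eliminate column b from the other rows.
Row 3 update in column u3: 1/3 − (2/3)·(-1/4) = 1/2.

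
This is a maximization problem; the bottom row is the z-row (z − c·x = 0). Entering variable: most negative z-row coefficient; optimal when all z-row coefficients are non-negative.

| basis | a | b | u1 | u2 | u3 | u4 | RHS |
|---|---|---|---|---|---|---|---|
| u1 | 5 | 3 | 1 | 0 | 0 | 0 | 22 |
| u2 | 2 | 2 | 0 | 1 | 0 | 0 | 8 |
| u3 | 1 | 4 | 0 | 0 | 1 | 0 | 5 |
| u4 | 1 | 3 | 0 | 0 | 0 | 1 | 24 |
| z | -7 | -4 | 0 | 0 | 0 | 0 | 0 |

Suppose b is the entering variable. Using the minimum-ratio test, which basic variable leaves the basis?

u3

Column b entries and ratios — u1: 22/3 = 22/3; u2: 8/2 = 4; u3: 5/4 = 5/4; u4: 24/3 = 8.
Smallest ratio is 5/4 in the row of u3, so u3 leaves.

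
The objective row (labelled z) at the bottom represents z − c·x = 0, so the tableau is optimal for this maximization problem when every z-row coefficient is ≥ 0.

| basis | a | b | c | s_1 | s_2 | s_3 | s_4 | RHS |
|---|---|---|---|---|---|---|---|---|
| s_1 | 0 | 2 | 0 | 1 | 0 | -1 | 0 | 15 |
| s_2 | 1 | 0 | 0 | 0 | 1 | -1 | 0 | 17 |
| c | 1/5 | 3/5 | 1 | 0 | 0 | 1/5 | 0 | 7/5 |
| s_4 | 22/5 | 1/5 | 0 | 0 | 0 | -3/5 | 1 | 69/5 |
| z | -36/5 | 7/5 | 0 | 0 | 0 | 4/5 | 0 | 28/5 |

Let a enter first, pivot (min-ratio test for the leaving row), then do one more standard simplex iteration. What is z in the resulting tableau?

Ratio test on column a — row 1: entry 0 ≤ 0; row 2: 17/1 = 17; row 3: (7/5)/(1/5) = 7; row 4: (69/5)/(22/5) = 69/22. Minimum is 69/22 at row 4 (s_4 leaves); pivot element 22/5.
Pivot on row 4; the z-row RHS becomes 28/5 − (-36/5)·(69/22) = 310/11.
Next entering variable (most negative z-row entry -2/11): s_3.
Ratio test on column s_3 — row 1: entry -1 ≤ 0; row 2: entry -19/22 ≤ 0; row 3: (17/22)/(5/22) = 17/5; row 4: entry -3/22 ≤ 0. Minimum is 17/5 at row 3 (c leaves); pivot element 5/22.
After the second pivot the z-row RHS is 310/11 − (-2/11)·(17/5) = 144/5.

144/5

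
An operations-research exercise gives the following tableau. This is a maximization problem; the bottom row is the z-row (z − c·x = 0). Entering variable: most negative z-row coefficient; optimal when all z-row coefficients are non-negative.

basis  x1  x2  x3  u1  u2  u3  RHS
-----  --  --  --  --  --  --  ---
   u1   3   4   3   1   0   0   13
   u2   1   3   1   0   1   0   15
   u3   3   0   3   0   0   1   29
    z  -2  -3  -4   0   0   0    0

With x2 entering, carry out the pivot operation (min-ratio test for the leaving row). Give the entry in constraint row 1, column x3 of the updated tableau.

Ratio test on column x2 — row 1: 13/4 = 13/4; row 2: 15/3 = 5; row 3: entry 0 ≤ 0. Minimum is 13/4 at row 1 (u1 leaves); pivot element 4.
Divide row 1 by 4; eliminate column x2 from the other rows.
In the new row 1, the x3 entry is the old entry divided by the pivot: 3/4 = 3/4.

3/4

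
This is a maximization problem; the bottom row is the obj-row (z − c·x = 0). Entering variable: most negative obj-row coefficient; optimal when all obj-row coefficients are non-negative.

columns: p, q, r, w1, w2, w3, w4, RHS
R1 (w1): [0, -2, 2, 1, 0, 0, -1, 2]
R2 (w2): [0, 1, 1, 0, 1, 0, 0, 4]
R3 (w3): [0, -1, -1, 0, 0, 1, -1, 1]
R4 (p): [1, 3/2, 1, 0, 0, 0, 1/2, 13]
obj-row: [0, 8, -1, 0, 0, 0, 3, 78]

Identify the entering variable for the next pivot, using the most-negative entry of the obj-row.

Negative obj-row entries: r: -1.
The most negative is -1 in column r, so r enters.

r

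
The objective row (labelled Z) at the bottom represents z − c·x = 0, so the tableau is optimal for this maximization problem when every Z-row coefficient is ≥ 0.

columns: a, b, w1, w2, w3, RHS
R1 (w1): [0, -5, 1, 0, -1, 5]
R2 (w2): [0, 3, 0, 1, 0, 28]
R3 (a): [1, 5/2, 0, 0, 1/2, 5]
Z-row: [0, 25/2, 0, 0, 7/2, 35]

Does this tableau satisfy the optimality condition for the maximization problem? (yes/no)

Every Z-row coefficient is ≥ 0, so the tableau is optimal.

yes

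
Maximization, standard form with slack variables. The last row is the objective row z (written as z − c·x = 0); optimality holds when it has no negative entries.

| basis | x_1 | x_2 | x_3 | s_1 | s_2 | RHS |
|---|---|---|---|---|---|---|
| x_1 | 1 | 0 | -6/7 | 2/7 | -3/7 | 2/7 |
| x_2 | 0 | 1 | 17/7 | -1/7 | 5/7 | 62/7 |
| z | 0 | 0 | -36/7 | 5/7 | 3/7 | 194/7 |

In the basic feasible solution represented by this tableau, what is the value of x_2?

62/7

x_2 is basic (row 2); its value is the RHS of that row, 62/7.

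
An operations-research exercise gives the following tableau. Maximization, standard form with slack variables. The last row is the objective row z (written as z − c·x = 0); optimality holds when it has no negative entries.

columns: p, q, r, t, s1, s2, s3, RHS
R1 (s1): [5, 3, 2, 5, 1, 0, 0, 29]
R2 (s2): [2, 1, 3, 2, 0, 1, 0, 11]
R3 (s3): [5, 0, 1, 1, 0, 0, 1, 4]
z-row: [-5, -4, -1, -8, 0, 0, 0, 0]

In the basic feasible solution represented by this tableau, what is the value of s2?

11

s2 is basic (row 2); its value is the RHS of that row, 11.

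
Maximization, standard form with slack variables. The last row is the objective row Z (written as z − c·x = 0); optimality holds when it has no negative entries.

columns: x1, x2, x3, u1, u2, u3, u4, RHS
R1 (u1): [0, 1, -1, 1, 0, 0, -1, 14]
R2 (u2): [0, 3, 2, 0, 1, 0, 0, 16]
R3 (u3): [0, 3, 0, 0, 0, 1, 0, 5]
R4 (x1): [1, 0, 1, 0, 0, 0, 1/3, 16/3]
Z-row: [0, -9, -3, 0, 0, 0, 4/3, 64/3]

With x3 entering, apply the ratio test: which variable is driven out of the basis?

x1

Column x3 entries and ratios — u1: -1 ≤ 0, skip; u2: 16/2 = 8; u3: 0 ≤ 0, skip; x1: (16/3)/1 = 16/3.
Smallest ratio is 16/3 in the row of x1, so x1 leaves.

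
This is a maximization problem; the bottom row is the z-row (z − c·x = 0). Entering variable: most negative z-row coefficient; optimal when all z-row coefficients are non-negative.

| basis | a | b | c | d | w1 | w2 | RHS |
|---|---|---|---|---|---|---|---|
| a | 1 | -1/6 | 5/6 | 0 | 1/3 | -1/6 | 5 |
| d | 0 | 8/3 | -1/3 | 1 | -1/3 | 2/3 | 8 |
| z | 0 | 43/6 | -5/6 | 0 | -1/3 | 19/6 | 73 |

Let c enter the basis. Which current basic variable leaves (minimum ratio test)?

a

Column c entries and ratios — a: 5/(5/6) = 6; d: -1/3 ≤ 0, skip.
Smallest ratio is 6 in the row of a, so a leaves.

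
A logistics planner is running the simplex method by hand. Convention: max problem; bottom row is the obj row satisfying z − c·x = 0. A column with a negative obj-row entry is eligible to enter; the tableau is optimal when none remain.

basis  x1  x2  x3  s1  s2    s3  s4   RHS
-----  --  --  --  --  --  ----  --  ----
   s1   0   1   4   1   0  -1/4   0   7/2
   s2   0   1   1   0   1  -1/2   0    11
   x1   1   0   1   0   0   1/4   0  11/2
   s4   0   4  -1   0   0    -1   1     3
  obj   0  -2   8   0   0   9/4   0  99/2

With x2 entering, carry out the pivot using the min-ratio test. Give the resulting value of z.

51

Ratio test on column x2 — row 1: (7/2)/1 = 7/2; row 2: 11/1 = 11; row 3: entry 0 ≤ 0; row 4: 3/4 = 3/4. Minimum is 3/4 at row 4 (s4 leaves); pivot element 4.
Pivot on row 4; the obj-row RHS becomes 99/2 − (-2)·(3/4) = 51.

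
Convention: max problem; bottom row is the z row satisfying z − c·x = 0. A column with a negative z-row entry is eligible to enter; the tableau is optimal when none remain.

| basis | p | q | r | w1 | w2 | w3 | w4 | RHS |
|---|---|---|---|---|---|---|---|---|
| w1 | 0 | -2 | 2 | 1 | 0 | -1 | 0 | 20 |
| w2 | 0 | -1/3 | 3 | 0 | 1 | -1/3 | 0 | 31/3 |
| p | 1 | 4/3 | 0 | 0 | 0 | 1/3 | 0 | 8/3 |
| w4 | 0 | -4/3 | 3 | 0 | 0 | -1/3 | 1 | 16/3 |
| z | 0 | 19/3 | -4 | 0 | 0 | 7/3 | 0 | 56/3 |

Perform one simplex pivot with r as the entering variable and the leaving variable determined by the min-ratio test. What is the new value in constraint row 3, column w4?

Ratio test on column r — row 1: 20/2 = 10; row 2: (31/3)/3 = 31/9; row 3: entry 0 ≤ 0; row 4: (16/3)/3 = 16/9. Minimum is 16/9 at row 4 (w4 leaves); pivot element 3.
Divide row 4 by 3; eliminate column r from the other rows.
Row 3 update in column w4: 0 − 0·(1/3) = 0.

0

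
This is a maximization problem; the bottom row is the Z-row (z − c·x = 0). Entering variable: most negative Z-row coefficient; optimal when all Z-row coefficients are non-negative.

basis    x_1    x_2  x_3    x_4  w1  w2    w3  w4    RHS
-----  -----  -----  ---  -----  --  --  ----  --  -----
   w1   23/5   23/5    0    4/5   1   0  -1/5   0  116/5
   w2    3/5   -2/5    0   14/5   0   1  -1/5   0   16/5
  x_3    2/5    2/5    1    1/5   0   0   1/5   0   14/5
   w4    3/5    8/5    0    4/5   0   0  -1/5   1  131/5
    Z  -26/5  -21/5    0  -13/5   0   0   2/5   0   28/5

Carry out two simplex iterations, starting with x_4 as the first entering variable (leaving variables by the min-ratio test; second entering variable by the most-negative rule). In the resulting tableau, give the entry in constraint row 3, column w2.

Ratio test on column x_4 — row 1: (116/5)/(4/5) = 29; row 2: (16/5)/(14/5) = 8/7; row 3: (14/5)/(1/5) = 14; row 4: (131/5)/(4/5) = 131/4. Minimum is 8/7 at row 2 (w2 leaves); pivot element 14/5.
Divide row 2 by 14/5; eliminate column x_4 from the other rows.
Second iteration: most negative Z-row entry is -65/14 in column x_1, so x_1 enters.
Ratio test on column x_1 — row 1: (156/7)/(31/7) = 156/31; row 2: (8/7)/(3/14) = 16/3; row 3: (18/7)/(5/14) = 36/5; row 4: (177/7)/(3/7) = 59. Minimum is 156/31 at row 1 (w1 leaves); pivot element 31/7.
Divide row 1 by 31/7; eliminate column x_1 from the other rows.
After both pivots, the entry at constraint row 3, column w2 is -3/62.

-3/62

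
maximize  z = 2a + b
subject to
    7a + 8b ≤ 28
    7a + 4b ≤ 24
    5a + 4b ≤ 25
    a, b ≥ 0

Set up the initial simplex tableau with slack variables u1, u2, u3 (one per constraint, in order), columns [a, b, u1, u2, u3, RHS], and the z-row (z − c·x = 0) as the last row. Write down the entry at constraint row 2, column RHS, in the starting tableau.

The RHS of constraint 2 is b_2 = 24.

24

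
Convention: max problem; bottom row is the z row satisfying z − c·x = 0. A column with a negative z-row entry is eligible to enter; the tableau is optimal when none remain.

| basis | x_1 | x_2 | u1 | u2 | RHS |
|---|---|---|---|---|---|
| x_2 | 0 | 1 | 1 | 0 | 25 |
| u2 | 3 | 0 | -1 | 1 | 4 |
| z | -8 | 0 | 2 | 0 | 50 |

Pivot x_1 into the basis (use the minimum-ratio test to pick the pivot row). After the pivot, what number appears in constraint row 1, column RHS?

25

Ratio test on column x_1 — row 1: entry 0 ≤ 0; row 2: 4/3 = 4/3. Minimum is 4/3 at row 2 (u2 leaves); pivot element 3.
Divide row 2 by 3; eliminate column x_1 from the other rows.
Row 1 update in column RHS: 25 − 0·(4/3) = 25.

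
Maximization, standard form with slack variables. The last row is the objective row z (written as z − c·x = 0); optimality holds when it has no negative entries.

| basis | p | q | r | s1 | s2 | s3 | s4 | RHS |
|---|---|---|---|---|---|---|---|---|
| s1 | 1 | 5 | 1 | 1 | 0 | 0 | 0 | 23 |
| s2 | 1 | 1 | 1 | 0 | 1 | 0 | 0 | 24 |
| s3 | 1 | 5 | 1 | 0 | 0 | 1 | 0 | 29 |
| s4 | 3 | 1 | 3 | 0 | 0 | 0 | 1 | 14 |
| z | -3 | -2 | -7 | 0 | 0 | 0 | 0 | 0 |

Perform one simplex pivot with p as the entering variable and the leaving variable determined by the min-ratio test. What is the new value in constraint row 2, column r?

0

Ratio test on column p — row 1: 23/1 = 23; row 2: 24/1 = 24; row 3: 29/1 = 29; row 4: 14/3 = 14/3. Minimum is 14/3 at row 4 (s4 leaves); pivot element 3.
Divide row 4 by 3; eliminate column p from the other rows.
Row 2 update in column r: 1 − 1·1 = 0.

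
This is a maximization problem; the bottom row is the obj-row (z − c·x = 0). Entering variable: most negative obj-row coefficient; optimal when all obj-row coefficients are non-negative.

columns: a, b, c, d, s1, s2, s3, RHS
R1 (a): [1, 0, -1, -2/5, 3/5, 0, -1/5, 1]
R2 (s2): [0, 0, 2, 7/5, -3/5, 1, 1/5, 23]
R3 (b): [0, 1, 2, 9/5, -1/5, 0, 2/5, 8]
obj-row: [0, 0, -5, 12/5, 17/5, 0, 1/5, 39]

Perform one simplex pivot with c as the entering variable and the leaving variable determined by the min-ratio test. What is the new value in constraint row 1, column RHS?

5

Ratio test on column c — row 1: entry -1 ≤ 0; row 2: 23/2 = 23/2; row 3: 8/2 = 4. Minimum is 4 at row 3 (b leaves); pivot element 2.
Divide row 3 by 2; eliminate column c from the other rows.
Row 1 update in column RHS: 1 − (-1)·4 = 5.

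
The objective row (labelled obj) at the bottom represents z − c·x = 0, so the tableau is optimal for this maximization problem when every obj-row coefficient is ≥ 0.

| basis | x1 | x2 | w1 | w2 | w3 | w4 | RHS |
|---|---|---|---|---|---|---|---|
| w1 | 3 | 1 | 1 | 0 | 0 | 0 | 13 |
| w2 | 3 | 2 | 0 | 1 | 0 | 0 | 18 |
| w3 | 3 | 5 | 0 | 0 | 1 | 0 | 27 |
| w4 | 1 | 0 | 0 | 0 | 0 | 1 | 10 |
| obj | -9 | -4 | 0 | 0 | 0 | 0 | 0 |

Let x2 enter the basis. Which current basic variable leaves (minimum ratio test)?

w3

Column x2 entries and ratios — w1: 13/1 = 13; w2: 18/2 = 9; w3: 27/5 = 27/5; w4: 0 ≤ 0, skip.
Smallest ratio is 27/5 in the row of w3, so w3 leaves.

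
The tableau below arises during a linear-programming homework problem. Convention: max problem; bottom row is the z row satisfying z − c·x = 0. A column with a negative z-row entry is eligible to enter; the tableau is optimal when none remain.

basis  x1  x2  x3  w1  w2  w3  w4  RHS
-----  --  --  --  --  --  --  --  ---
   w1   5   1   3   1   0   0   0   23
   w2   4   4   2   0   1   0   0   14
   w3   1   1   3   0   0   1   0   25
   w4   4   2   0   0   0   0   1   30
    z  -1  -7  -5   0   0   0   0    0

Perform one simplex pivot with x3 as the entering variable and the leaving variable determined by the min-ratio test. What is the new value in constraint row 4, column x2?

2

Ratio test on column x3 — row 1: 23/3 = 23/3; row 2: 14/2 = 7; row 3: 25/3 = 25/3; row 4: entry 0 ≤ 0. Minimum is 7 at row 2 (w2 leaves); pivot element 2.
Divide row 2 by 2; eliminate column x3 from the other rows.
Row 4 update in column x2: 2 − 0·2 = 2.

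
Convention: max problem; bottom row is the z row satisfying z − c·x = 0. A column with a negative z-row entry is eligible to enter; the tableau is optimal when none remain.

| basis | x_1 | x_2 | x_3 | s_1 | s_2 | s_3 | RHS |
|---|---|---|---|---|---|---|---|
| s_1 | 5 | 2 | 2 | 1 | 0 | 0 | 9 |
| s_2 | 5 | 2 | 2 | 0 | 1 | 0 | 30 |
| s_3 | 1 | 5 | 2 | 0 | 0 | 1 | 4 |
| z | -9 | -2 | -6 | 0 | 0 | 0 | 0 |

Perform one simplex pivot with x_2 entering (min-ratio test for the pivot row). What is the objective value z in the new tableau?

Ratio test on column x_2 — row 1: 9/2 = 9/2; row 2: 30/2 = 15; row 3: 4/5 = 4/5. Minimum is 4/5 at row 3 (s_3 leaves); pivot element 5.
Pivot on row 3; the z-row RHS becomes 0 − (-2)·(4/5) = 8/5.

8/5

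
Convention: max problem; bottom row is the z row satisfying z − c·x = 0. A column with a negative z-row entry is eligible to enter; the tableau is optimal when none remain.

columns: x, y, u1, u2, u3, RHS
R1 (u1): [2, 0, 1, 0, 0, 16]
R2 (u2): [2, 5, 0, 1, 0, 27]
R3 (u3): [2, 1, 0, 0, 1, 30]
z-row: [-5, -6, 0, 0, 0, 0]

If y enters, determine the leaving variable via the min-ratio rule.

Column y entries and ratios — u1: 0 ≤ 0, skip; u2: 27/5 = 27/5; u3: 30/1 = 30.
Smallest ratio is 27/5 in the row of u2, so u2 leaves.

u2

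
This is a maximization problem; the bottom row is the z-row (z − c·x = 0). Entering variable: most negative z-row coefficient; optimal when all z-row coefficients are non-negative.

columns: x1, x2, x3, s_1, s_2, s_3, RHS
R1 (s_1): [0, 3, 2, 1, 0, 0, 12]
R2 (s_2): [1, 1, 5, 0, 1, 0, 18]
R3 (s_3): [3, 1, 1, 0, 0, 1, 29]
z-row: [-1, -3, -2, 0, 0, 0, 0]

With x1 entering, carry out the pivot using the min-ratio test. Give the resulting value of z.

Ratio test on column x1 — row 1: entry 0 ≤ 0; row 2: 18/1 = 18; row 3: 29/3 = 29/3. Minimum is 29/3 at row 3 (s_3 leaves); pivot element 3.
Pivot on row 3; the z-row RHS becomes 0 − (-1)·(29/3) = 29/3.

29/3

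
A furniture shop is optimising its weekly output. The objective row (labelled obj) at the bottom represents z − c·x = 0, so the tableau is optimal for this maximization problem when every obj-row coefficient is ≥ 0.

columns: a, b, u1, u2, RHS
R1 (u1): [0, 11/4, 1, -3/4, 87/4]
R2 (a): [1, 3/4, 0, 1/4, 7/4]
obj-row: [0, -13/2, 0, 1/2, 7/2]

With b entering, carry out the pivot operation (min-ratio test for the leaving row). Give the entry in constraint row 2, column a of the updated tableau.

Ratio test on column b — row 1: (87/4)/(11/4) = 87/11; row 2: (7/4)/(3/4) = 7/3. Minimum is 7/3 at row 2 (a leaves); pivot element 3/4.
Divide row 2 by 3/4; eliminate column b from the other rows.
In the new row 2, the a entry is the old entry divided by the pivot: 1/(3/4) = 4/3.

4/3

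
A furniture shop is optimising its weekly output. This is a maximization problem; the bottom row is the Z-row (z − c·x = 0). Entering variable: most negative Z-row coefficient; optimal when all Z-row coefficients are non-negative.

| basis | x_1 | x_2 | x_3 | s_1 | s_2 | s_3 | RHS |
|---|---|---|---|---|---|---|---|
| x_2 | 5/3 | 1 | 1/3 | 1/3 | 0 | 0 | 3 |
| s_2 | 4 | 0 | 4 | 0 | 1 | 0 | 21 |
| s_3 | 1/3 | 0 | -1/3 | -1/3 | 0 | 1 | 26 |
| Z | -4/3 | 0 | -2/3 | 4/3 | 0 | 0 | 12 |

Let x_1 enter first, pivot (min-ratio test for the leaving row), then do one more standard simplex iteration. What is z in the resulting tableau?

129/8

Ratio test on column x_1 — row 1: 3/(5/3) = 9/5; row 2: 21/4 = 21/4; row 3: 26/(1/3) = 78. Minimum is 9/5 at row 1 (x_2 leaves); pivot element 5/3.
Pivot on row 1; the Z-row RHS becomes 12 − (-4/3)·(9/5) = 72/5.
Next entering variable (most negative Z-row entry -2/5): x_3.
Ratio test on column x_3 — row 1: (9/5)/(1/5) = 9; row 2: (69/5)/(16/5) = 69/16; row 3: entry -2/5 ≤ 0. Minimum is 69/16 at row 2 (s_2 leaves); pivot element 16/5.
After the second pivot the Z-row RHS is 72/5 − (-2/5)·(69/16) = 129/8.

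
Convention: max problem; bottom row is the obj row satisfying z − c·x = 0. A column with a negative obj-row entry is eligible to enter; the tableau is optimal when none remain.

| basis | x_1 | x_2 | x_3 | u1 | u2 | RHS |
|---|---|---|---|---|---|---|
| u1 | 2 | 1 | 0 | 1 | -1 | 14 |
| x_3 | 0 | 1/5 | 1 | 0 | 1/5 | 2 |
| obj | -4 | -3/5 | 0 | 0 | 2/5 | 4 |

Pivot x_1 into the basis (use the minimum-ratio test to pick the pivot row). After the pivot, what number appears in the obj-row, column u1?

Ratio test on column x_1 — row 1: 14/2 = 7; row 2: entry 0 ≤ 0. Minimum is 7 at row 1 (u1 leaves); pivot element 2.
Divide row 1 by 2; eliminate column x_1 from the other rows.
obj-row update in column u1: 0 − (-4)·(1/2) = 2.

2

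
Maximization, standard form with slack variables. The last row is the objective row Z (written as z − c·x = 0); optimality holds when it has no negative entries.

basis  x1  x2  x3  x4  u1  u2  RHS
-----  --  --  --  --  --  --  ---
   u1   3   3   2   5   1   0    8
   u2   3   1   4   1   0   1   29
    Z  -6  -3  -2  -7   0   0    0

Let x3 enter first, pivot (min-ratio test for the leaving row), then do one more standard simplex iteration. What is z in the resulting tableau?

Ratio test on column x3 — row 1: 8/2 = 4; row 2: 29/4 = 29/4. Minimum is 4 at row 1 (u1 leaves); pivot element 2.
Pivot on row 1; the Z-row RHS becomes 0 − (-2)·4 = 8.
Next entering variable (most negative Z-row entry -3): x1.
Ratio test on column x1 — row 1: 4/(3/2) = 8/3; row 2: entry -3 ≤ 0. Minimum is 8/3 at row 1 (x3 leaves); pivot element 3/2.
After the second pivot the Z-row RHS is 8 − (-3)·(8/3) = 16.

16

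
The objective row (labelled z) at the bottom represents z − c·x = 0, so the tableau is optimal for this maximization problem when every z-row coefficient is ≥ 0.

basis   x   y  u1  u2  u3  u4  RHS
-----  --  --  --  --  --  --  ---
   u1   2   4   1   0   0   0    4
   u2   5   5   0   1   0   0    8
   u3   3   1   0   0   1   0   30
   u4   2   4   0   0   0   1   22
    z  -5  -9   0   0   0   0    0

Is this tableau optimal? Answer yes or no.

no

The z-row has a negative entry -9 in column y, so it is not optimal.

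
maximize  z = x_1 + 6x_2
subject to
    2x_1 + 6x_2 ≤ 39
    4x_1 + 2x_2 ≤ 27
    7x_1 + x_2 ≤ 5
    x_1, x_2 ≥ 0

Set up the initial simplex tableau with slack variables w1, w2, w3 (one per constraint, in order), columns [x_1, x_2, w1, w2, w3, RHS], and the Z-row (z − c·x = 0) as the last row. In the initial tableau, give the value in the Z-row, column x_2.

The Z-row carries the negated objective coefficients: the x_2 entry is -6.

-6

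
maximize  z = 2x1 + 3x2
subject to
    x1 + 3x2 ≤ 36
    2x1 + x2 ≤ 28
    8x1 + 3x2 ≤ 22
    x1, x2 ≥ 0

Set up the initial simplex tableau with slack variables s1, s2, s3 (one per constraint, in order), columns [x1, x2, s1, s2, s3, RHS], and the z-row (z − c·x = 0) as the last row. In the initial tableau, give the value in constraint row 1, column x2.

Constraint 1 has coefficient 3 on x2.

3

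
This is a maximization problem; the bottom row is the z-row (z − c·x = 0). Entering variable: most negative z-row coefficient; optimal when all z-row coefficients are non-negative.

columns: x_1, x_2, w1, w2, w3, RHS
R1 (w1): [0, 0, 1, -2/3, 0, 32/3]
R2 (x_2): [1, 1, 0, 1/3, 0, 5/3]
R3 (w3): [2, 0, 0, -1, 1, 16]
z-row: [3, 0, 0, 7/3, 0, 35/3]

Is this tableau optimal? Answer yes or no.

yes

Every z-row coefficient is ≥ 0, so the tableau is optimal.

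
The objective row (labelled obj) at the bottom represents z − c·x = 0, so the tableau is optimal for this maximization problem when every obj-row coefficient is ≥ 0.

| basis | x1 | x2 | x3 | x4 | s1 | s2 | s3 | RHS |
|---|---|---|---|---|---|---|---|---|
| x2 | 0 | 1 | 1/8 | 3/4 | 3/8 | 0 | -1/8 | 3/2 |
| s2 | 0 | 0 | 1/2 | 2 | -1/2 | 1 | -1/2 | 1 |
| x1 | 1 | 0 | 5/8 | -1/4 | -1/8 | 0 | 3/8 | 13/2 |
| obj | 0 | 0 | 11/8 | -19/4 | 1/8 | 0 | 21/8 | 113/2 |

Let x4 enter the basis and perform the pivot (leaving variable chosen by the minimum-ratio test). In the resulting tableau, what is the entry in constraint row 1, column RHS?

9/8

Ratio test on column x4 — row 1: (3/2)/(3/4) = 2; row 2: 1/2 = 1/2; row 3: entry -1/4 ≤ 0. Minimum is 1/2 at row 2 (s2 leaves); pivot element 2.
Divide row 2 by 2; eliminate column x4 from the other rows.
Row 1 update in column RHS: 3/2 − (3/4)·(1/2) = 9/8.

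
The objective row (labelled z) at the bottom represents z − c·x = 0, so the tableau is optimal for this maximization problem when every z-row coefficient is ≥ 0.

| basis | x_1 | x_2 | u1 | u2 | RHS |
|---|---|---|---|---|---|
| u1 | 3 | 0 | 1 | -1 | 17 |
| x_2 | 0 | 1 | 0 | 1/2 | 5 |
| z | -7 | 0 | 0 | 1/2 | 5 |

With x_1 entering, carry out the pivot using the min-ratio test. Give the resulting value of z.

134/3

Ratio test on column x_1 — row 1: 17/3 = 17/3; row 2: entry 0 ≤ 0. Minimum is 17/3 at row 1 (u1 leaves); pivot element 3.
Pivot on row 1; the z-row RHS becomes 5 − (-7)·(17/3) = 134/3.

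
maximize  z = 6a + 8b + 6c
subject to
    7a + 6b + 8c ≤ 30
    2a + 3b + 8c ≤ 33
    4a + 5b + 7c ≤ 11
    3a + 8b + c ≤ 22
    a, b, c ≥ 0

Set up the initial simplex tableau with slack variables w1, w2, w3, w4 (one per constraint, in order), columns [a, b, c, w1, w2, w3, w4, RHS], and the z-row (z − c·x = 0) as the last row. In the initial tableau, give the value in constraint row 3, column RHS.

11

The RHS of constraint 3 is b_3 = 11.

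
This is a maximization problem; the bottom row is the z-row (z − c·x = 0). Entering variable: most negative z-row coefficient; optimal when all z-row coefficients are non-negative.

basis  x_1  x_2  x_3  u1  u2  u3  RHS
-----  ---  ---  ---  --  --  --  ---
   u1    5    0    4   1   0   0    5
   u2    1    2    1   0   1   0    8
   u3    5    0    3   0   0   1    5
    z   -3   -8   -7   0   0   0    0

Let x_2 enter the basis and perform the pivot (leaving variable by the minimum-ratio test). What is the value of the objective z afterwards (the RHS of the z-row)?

32

Ratio test on column x_2 — row 1: entry 0 ≤ 0; row 2: 8/2 = 4; row 3: entry 0 ≤ 0. Minimum is 4 at row 2 (u2 leaves); pivot element 2.
Pivot on row 2; the z-row RHS becomes 0 − (-8)·4 = 32.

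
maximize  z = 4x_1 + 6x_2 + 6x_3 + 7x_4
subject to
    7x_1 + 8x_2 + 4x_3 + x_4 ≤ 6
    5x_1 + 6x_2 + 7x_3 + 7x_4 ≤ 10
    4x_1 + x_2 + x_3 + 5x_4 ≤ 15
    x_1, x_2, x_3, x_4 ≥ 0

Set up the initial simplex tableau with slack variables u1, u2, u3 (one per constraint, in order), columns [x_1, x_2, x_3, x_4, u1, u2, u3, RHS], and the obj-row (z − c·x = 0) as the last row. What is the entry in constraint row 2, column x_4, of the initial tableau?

7

Constraint 2 has coefficient 7 on x_4.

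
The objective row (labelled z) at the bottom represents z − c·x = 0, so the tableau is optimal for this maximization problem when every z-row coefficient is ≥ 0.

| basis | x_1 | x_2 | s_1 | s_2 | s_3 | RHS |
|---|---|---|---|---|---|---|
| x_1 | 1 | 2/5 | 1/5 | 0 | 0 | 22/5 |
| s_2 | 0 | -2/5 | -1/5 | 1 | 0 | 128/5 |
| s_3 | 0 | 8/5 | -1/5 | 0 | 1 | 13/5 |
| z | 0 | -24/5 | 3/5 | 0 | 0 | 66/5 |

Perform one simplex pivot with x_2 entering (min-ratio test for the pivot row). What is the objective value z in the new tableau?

Ratio test on column x_2 — row 1: (22/5)/(2/5) = 11; row 2: entry -2/5 ≤ 0; row 3: (13/5)/(8/5) = 13/8. Minimum is 13/8 at row 3 (s_3 leaves); pivot element 8/5.
Pivot on row 3; the z-row RHS becomes 66/5 − (-24/5)·(13/8) = 21.

21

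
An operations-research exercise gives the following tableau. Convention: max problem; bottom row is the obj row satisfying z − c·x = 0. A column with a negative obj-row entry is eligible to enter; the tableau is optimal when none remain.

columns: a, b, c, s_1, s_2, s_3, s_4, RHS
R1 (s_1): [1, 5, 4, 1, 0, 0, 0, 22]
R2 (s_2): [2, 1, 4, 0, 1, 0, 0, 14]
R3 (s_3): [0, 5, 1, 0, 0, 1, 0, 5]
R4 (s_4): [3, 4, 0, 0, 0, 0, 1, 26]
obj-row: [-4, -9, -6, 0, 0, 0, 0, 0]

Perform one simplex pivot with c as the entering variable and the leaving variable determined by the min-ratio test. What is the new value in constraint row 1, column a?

-1

Ratio test on column c — row 1: 22/4 = 11/2; row 2: 14/4 = 7/2; row 3: 5/1 = 5; row 4: entry 0 ≤ 0. Minimum is 7/2 at row 2 (s_2 leaves); pivot element 4.
Divide row 2 by 4; eliminate column c from the other rows.
Row 1 update in column a: 1 − 4·(1/2) = -1.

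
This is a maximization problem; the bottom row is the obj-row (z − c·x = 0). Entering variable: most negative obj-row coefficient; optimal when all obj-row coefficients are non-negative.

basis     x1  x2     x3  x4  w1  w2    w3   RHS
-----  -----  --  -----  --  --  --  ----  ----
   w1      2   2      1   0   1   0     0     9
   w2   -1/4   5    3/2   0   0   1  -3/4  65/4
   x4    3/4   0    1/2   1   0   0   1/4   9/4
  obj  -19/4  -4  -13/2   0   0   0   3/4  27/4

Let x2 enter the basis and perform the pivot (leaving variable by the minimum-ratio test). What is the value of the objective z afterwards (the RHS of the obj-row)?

Ratio test on column x2 — row 1: 9/2 = 9/2; row 2: (65/4)/5 = 13/4; row 3: entry 0 ≤ 0. Minimum is 13/4 at row 2 (w2 leaves); pivot element 5.
Pivot on row 2; the obj-row RHS becomes 27/4 − (-4)·(13/4) = 79/4.

79/4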